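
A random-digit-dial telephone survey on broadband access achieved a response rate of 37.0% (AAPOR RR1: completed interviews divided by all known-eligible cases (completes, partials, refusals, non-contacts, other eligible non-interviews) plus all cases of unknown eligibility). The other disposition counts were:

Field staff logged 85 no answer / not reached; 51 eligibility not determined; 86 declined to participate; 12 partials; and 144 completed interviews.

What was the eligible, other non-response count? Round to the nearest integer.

11

RR1 = 144 / D = 0.370
D = 144 / 0.370 = 389.2
Other denominator terms total 378
eligible, other non-response = 389.2 − 378 ≈ 11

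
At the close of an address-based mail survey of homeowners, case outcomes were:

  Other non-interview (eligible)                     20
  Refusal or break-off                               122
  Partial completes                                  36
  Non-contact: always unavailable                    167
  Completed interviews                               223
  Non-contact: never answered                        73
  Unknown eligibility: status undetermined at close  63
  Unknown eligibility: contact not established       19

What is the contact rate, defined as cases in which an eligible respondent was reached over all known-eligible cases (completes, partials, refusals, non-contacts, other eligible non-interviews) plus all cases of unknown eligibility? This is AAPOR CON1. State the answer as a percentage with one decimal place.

No answer / not reached = 73 + 167 = 240
Unknown if eligible = 19 + 63 = 82
Numerator: 223 + 36 + 122 + 20 = 401
Denom: 223 + 36 + 122 + 240 + 20 + 82 = 723
CON1 = 401 / 723 = 0.5546

55.5%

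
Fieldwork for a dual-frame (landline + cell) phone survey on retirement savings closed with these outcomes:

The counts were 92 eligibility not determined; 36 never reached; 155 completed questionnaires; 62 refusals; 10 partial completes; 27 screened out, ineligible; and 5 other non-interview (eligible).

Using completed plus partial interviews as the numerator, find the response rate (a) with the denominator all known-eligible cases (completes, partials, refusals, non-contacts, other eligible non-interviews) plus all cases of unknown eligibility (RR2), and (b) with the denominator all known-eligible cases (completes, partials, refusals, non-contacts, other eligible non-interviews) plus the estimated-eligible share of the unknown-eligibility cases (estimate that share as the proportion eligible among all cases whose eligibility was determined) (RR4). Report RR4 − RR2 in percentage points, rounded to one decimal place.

1.1

Top → 155 + 10 = 165
Denominator → 155 + 10 + 62 + 36 + 5 + 92 = 360
RR2 = 165 / 360 = 0.4583
Known eligible → 155 + 10 + 62 + 36 + 5 = 268
e = 268 / (268 + 27) = 268 / 295 = 0.9085
Eligible share of unknowns → 0.9085 × 92 = 83.58
Denominator → 268 + 83.58 = 351.58
RR4 = 165 / 351.58 = 0.4693
Difference = 46.93 − 45.83 = 1.10 percentage points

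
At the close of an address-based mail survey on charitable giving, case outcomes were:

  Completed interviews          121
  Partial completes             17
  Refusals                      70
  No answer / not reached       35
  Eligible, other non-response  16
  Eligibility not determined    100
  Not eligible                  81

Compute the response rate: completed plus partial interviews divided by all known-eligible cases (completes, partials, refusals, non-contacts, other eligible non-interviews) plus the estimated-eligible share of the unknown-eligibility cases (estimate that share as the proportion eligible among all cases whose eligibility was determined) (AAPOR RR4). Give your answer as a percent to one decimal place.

Top = 121 + 17 = 138
Determined eligible = 121 + 17 + 70 + 35 + 16 = 259
e = 259 / (259 + 81) = 259 / 340 = 0.7618
Eligible share of unknowns = 0.7618 × 100 = 76.18
Base = 259 + 76.18 = 335.18
RR4 = 138 / 335.18 = 0.4117

41.2%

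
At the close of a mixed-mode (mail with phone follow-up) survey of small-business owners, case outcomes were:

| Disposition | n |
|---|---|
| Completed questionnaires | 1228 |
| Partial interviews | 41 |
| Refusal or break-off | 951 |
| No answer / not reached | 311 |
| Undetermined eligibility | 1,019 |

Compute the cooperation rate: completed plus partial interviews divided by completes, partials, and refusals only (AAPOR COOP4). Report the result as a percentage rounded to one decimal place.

Top → 1228 + 41 = 1269
Denominator → 1228 + 41 + 951 = 2220
COOP4 = 1269 / 2220 = 0.5716

57.2%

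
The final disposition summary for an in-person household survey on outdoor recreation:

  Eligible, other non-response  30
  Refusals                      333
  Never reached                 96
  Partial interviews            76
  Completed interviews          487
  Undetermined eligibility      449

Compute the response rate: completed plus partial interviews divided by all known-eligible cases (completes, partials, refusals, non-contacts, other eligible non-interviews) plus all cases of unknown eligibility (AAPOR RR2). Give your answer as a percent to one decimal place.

38.3%

Top → 487 + 76 = 563
Base → 487 + 76 + 333 + 96 + 30 + 449 = 1471
RR2 = 563 / 1471 = 0.3827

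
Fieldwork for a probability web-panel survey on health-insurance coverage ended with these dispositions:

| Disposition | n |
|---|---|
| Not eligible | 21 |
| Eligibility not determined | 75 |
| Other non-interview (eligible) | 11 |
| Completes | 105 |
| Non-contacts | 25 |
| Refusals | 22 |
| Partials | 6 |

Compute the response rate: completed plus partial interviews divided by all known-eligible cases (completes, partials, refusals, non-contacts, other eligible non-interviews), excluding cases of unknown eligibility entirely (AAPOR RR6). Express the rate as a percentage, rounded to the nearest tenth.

Top → 105 + 6 = 111
Base → 105 + 6 + 22 + 25 + 11 = 169
RR6 = 111 / 169 = 0.6568

65.7%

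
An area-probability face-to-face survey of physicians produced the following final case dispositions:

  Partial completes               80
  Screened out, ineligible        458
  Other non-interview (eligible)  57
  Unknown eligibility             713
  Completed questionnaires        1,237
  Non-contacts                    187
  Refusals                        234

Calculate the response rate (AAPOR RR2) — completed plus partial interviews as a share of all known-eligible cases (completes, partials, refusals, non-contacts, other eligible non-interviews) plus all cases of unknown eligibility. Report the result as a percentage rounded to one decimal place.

52.5%

Top: 1237 + 80 = 1317
Denominator: 1237 + 80 + 234 + 187 + 57 + 713 = 2508
RR2 = 1317 / 2508 = 0.5251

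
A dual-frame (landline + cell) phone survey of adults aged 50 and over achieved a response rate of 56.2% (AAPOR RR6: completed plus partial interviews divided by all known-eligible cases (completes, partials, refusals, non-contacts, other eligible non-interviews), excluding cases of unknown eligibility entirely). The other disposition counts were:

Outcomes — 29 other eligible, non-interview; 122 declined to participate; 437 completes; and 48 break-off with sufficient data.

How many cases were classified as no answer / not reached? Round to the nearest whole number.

Num: 437 + 48 = 485
RR6 = 485 / D = 0.562
D = 485 / 0.562 = 863.0
Other denominator terms total 636
no answer / not reached = 863.0 − 636 ≈ 227

227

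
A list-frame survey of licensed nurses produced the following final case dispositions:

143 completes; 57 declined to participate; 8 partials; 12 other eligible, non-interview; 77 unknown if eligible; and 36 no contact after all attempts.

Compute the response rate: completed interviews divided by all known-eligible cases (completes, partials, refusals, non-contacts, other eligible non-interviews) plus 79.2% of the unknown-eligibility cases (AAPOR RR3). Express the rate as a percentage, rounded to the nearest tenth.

Num = 143
Determined eligible = 143 + 8 + 57 + 36 + 12 = 256
e × U = 0.7920 × 77 = 60.98
Denominator = 256 + 60.98 = 316.98
RR3 = 143 / 316.98 = 0.4511

45.1%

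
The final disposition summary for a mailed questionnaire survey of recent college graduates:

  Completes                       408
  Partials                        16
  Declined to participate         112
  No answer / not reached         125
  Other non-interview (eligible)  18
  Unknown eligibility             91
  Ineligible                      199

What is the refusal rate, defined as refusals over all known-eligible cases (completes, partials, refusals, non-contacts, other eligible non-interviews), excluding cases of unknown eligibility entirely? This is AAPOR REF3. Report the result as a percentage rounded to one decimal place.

16.5%

Numerator = 112
Denom = 408 + 16 + 112 + 125 + 18 = 679
REF3 = 112 / 679 = 0.1649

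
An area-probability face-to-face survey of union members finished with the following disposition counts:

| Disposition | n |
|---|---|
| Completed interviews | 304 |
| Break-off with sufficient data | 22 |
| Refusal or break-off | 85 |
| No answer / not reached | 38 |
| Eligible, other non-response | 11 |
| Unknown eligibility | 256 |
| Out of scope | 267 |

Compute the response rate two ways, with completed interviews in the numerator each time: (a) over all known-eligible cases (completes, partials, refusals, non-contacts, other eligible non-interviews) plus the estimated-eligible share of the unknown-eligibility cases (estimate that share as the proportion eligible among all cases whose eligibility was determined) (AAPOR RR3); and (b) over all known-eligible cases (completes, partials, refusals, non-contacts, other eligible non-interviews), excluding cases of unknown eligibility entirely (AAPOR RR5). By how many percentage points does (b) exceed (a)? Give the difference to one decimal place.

17.2

Numerator → 304
Known eligible → 304 + 22 + 85 + 38 + 11 = 460
e = 460 / (460 + 267) = 460 / 727 = 0.6327
Estimated eligible among unknowns → 0.6327 × 256 = 161.97
Denom → 460 + 161.97 = 621.97
RR3 = 304 / 621.97 = 0.4888
Denom → 304 + 22 + 85 + 38 + 11 = 460
RR5 = 304 / 460 = 0.6609
Difference = 66.09 − 48.88 = 17.21 percentage points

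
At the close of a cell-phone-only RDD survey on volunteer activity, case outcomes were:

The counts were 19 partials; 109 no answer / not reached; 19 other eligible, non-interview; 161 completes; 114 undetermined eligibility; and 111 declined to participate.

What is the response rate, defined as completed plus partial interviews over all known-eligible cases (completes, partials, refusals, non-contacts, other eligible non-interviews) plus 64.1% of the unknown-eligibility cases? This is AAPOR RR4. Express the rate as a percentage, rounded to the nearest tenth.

Num: 161 + 19 = 180
Eligible (known): 161 + 19 + 111 + 109 + 19 = 419
Estimated eligible among unknowns: 0.6410 × 114 = 73.07
Denom: 419 + 73.07 = 492.07
RR4 = 180 / 492.07 = 0.3658

36.6%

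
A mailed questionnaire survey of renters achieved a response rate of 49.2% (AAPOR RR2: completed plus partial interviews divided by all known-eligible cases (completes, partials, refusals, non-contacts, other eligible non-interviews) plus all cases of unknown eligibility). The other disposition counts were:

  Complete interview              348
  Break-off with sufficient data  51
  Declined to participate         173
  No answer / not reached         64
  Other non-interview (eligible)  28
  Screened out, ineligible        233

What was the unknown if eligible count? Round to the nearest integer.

147

Numerator: 348 + 51 = 399
RR2 = 399 / D = 0.492
D = 399 / 0.492 = 811.0
Rest of base = 664
unknown if eligible = 811.0 − 664 ≈ 147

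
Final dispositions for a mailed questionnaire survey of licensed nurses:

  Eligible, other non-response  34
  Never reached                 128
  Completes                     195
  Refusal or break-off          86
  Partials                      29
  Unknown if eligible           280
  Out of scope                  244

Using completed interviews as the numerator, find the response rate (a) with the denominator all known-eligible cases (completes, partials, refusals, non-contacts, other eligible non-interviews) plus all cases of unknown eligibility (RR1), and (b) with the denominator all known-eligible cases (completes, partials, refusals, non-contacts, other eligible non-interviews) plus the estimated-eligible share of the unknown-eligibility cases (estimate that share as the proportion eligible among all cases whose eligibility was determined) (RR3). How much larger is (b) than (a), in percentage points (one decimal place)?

3.8

Numerator → 195
Denominator → 195 + 29 + 86 + 128 + 34 + 280 = 752
RR1 = 195 / 752 = 0.2593
Eligible (known) → 195 + 29 + 86 + 128 + 34 = 472
e = 472 / (472 + 244) = 472 / 716 = 0.6592
Estimated eligible among unknowns → 0.6592 × 280 = 184.58
Denominator → 472 + 184.58 = 656.58
RR3 = 195 / 656.58 = 0.2970
Difference = 29.70 − 25.93 = 3.77 percentage points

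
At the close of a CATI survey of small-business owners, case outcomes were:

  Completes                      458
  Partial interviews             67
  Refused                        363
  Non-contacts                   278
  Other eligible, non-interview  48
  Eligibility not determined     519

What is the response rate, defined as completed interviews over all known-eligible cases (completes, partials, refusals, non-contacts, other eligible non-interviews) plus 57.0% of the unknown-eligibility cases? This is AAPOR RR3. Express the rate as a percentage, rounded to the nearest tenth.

Top = 458
Known eligible = 458 + 67 + 363 + 278 + 48 = 1214
Eligible share of unknowns = 0.5700 × 519 = 295.83
Base = 1214 + 295.83 = 1509.83
RR3 = 458 / 1509.83 = 0.3033

30.3%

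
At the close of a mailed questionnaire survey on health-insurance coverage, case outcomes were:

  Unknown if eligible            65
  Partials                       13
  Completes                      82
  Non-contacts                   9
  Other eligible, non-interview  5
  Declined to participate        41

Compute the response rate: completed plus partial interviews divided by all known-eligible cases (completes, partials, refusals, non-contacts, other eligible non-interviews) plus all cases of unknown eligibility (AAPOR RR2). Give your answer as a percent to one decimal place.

Top = 82 + 13 = 95
Base = 82 + 13 + 41 + 9 + 5 + 65 = 215
RR2 = 95 / 215 = 0.4419

44.2%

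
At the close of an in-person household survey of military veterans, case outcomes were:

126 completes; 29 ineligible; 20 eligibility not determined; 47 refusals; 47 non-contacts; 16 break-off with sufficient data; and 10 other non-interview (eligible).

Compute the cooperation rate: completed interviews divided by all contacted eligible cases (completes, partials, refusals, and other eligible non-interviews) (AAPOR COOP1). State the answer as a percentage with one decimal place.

Top = 126
Base = 126 + 16 + 47 + 10 = 199
COOP1 = 126 / 199 = 0.6332

63.3%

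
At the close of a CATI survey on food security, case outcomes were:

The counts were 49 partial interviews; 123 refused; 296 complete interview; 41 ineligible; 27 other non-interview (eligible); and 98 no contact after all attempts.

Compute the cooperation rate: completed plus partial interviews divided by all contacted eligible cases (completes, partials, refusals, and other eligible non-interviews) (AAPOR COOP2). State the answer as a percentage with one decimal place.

69.7%

Top: 296 + 49 = 345
Denominator: 296 + 49 + 123 + 27 = 495
COOP2 = 345 / 495 = 0.6970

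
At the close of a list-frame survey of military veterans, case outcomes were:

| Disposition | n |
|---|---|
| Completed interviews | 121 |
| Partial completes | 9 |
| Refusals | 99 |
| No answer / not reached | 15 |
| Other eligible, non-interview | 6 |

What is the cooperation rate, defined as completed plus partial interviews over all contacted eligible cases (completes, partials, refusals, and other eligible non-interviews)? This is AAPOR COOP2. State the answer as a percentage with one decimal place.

55.3%

Numerator: 121 + 9 = 130
Base: 121 + 9 + 99 + 6 = 235
COOP2 = 130 / 235 = 0.5532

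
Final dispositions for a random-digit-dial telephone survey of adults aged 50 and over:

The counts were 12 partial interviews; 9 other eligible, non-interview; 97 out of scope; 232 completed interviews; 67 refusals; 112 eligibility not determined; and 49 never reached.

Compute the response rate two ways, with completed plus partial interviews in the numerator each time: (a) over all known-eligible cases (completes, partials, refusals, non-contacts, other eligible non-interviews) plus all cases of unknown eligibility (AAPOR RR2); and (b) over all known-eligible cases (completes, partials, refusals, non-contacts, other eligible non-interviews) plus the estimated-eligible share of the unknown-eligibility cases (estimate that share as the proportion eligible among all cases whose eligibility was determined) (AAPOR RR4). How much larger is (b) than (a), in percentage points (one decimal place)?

Num: 232 + 12 = 244
Denom: 232 + 12 + 67 + 49 + 9 + 112 = 481
RR2 = 244 / 481 = 0.5073
Eligible (known): 232 + 12 + 67 + 49 + 9 = 369
e = 369 / (369 + 97) = 369 / 466 = 0.7918
Estimated eligible among unknowns: 0.7918 × 112 = 88.68
Denom: 369 + 88.68 = 457.68
RR4 = 244 / 457.68 = 0.5331
Difference = 53.31 − 50.73 = 2.58 percentage points

2.6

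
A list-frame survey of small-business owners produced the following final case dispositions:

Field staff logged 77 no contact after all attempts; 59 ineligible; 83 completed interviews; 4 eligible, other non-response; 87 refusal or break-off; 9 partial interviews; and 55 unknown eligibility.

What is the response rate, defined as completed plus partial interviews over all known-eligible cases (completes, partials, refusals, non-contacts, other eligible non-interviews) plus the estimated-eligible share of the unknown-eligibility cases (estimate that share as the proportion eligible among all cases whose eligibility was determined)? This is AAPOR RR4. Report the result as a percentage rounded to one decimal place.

30.2%

Num: 83 + 9 = 92
Determined eligible: 83 + 9 + 87 + 77 + 4 = 260
e = 260 / (260 + 59) = 260 / 319 = 0.8150
Eligible share of unknowns: 0.8150 × 55 = 44.82
Denominator: 260 + 44.82 = 304.82
RR4 = 92 / 304.82 = 0.3018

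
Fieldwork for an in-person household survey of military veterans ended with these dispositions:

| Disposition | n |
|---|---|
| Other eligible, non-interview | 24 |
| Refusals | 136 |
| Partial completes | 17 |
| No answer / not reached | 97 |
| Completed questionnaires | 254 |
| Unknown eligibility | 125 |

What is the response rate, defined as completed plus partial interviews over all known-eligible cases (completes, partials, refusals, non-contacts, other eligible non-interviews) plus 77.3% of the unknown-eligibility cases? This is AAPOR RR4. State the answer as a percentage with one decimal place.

Num → 254 + 17 = 271
Determined eligible → 254 + 17 + 136 + 97 + 24 = 528
Eligible share of unknowns → 0.7730 × 125 = 96.62
Denom → 528 + 96.62 = 624.62
RR4 = 271 / 624.62 = 0.4339

43.4%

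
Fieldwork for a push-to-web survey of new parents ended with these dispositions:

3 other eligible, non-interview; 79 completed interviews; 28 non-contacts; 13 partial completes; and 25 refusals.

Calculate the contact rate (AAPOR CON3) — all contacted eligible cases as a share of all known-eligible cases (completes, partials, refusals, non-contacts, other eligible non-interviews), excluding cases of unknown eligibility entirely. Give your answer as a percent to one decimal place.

Top → 79 + 13 + 25 + 3 = 120
Denominator → 79 + 13 + 25 + 28 + 3 = 148
CON3 = 120 / 148 = 0.8108

81.1%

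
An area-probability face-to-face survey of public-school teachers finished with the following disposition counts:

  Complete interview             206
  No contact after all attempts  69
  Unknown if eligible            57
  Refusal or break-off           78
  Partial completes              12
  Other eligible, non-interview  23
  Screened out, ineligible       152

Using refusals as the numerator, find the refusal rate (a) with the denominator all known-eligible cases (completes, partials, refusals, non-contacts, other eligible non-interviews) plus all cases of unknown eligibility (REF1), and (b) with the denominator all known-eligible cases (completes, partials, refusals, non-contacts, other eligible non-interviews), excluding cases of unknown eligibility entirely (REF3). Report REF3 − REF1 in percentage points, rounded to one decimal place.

2.6

Num: 78
Base: 206 + 12 + 78 + 69 + 23 + 57 = 445
REF1 = 78 / 445 = 0.1753
Base: 206 + 12 + 78 + 69 + 23 = 388
REF3 = 78 / 388 = 0.2010
Difference = 20.10 − 17.53 = 2.57 percentage points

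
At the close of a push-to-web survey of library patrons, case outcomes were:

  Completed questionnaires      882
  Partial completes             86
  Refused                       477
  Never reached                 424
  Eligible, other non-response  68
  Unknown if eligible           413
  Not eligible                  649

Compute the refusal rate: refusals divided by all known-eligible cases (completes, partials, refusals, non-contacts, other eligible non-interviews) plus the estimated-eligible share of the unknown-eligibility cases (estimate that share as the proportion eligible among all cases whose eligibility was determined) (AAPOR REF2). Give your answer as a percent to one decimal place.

Num = 477
Determined eligible = 882 + 86 + 477 + 424 + 68 = 1937
e = 1937 / (1937 + 649) = 1937 / 2586 = 0.7490
Estimated eligible among unknowns = 0.7490 × 413 = 309.34
Denom = 1937 + 309.34 = 2246.34
REF2 = 477 / 2246.34 = 0.2123

21.2%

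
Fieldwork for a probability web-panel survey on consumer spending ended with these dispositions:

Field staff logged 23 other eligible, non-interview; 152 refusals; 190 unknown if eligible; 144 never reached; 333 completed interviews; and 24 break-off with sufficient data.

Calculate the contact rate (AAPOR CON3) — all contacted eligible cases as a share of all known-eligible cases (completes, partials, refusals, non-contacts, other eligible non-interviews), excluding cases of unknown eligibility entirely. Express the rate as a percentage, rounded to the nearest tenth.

78.7%

Top: 333 + 24 + 152 + 23 = 532
Denominator: 333 + 24 + 152 + 144 + 23 = 676
CON3 = 532 / 676 = 0.7870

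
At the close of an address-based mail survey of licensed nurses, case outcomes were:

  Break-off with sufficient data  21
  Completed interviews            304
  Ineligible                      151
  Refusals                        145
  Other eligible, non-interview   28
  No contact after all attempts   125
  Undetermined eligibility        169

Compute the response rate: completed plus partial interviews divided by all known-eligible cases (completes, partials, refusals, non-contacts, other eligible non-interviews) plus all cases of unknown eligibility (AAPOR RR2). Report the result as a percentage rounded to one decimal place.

41.0%

Numerator → 304 + 21 = 325
Denom → 304 + 21 + 145 + 125 + 28 + 169 = 792
RR2 = 325 / 792 = 0.4104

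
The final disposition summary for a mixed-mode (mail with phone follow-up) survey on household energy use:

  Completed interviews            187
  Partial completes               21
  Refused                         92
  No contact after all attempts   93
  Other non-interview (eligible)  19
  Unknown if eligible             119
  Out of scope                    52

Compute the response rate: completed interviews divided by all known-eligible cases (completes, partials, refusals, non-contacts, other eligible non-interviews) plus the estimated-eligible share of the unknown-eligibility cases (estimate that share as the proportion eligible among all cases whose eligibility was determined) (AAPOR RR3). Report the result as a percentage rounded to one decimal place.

36.1%

Num → 187
Known eligible → 187 + 21 + 92 + 93 + 19 = 412
e = 412 / (412 + 52) = 412 / 464 = 0.8879
e × U → 0.8879 × 119 = 105.66
Denominator → 412 + 105.66 = 517.66
RR3 = 187 / 517.66 = 0.3612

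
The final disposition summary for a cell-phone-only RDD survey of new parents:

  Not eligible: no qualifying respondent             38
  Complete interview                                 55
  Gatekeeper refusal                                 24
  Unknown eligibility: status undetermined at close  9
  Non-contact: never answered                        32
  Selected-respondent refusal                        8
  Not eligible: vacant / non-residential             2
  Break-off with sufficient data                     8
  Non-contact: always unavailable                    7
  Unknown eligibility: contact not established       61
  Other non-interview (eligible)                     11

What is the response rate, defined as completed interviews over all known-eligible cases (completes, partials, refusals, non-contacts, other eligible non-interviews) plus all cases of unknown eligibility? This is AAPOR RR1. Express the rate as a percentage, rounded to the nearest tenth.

25.6%

Declined to participate = 24 + 8 = 32
No contact after all attempts = 32 + 7 = 39
Unknown eligibility = 61 + 9 = 70
Not eligible = 38 + 2 = 40
Num: 55
Base: 55 + 8 + 32 + 39 + 11 + 70 = 215
RR1 = 55 / 215 = 0.2558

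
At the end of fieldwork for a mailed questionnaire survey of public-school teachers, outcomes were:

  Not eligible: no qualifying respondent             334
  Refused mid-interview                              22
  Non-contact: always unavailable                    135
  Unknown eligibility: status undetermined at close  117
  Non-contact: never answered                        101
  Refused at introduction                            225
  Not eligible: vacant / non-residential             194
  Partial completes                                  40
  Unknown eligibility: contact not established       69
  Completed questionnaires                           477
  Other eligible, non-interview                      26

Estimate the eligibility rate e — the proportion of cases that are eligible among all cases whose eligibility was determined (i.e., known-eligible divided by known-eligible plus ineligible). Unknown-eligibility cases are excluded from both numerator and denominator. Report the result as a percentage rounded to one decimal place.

66.0%

Refusal or break-off = 225 + 22 = 247
Never reached = 101 + 135 = 236
Eligibility not determined = 69 + 117 = 186
Out of scope = 334 + 194 = 528
Eligible (known) = 477 + 40 + 247 + 236 + 26 = 1026
e = 1026 / (1026 + 528) = 1026 / 1554 = 0.6602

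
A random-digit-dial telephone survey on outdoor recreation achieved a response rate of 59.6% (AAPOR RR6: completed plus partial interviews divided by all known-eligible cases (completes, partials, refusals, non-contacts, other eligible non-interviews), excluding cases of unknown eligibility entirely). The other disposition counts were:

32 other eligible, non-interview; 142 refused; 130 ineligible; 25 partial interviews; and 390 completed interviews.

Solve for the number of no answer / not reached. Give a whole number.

Numerator = 390 + 25 = 415
RR6 = 415 / D = 0.596
D = 415 / 0.596 = 696.3
Remaining denominator categories sum to 589
no answer / not reached = 696.3 − 589 ≈ 107

107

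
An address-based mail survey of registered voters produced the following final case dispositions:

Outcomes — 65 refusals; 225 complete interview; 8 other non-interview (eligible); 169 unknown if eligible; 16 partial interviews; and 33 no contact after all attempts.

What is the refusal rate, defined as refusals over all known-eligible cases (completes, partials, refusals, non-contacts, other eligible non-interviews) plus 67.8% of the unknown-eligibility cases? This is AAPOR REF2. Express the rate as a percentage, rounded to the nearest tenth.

14.1%

Top: 65
Eligible (known): 225 + 16 + 65 + 33 + 8 = 347
Estimated eligible among unknowns: 0.6780 × 169 = 114.58
Denominator: 347 + 114.58 = 461.58
REF2 = 65 / 461.58 = 0.1408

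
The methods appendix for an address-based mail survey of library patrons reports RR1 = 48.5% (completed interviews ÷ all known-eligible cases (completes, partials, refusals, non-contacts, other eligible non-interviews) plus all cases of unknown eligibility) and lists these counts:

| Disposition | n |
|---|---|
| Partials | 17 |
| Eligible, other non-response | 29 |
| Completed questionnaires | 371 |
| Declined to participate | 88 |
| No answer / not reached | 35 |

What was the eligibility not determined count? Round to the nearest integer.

RR1 = 371 / D = 0.485
D = 371 / 0.485 = 764.9
Remaining denominator categories sum to 540
eligibility not determined = 764.9 − 540 ≈ 225

225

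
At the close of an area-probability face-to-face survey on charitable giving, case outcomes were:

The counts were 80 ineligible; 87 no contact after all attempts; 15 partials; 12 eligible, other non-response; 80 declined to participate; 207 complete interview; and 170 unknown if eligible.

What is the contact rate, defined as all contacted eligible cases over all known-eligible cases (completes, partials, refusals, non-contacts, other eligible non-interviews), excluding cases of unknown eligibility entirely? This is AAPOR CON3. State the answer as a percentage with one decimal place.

Num = 207 + 15 + 80 + 12 = 314
Base = 207 + 15 + 80 + 87 + 12 = 401
CON3 = 314 / 401 = 0.7830

78.3%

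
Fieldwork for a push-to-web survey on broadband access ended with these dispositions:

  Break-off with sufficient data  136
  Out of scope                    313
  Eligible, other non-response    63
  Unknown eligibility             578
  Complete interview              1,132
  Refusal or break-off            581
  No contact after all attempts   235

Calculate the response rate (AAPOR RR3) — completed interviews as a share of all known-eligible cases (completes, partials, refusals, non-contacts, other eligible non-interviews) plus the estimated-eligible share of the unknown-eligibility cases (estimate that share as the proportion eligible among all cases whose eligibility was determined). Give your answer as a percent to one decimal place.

Top = 1132
Eligible (known) = 1132 + 136 + 581 + 235 + 63 = 2147
e = 2147 / (2147 + 313) = 2147 / 2460 = 0.8728
Eligible share of unknowns = 0.8728 × 578 = 504.48
Denominator = 2147 + 504.48 = 2651.48
RR3 = 1132 / 2651.48 = 0.4269

42.7%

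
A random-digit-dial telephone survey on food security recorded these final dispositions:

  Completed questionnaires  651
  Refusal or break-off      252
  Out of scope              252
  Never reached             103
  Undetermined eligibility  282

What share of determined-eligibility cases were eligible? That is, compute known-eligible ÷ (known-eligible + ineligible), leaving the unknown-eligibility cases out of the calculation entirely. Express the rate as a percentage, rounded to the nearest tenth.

80.0%

Known eligible = 651 + 252 + 103 = 1006
e = 1006 / (1006 + 252) = 1006 / 1258 = 0.7997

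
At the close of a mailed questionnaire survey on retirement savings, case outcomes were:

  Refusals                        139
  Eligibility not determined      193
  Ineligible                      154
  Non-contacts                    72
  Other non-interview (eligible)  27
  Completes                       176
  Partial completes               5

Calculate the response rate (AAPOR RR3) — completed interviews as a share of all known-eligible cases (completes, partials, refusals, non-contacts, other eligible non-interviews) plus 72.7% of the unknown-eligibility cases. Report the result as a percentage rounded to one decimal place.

Numerator → 176
Known eligible → 176 + 5 + 139 + 72 + 27 = 419
e × U → 0.7270 × 193 = 140.31
Denom → 419 + 140.31 = 559.31
RR3 = 176 / 559.31 = 0.3147

31.5%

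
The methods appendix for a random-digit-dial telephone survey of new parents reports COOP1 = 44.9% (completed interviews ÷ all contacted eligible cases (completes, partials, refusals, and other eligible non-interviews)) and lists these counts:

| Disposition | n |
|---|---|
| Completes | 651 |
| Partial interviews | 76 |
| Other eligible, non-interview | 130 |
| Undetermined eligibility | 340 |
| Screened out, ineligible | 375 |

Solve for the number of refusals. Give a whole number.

COOP1 = 651 / D = 0.449
D = 651 / 0.449 = 1449.9
Other denominator terms total 857
refusals = 1449.9 − 857 ≈ 593

593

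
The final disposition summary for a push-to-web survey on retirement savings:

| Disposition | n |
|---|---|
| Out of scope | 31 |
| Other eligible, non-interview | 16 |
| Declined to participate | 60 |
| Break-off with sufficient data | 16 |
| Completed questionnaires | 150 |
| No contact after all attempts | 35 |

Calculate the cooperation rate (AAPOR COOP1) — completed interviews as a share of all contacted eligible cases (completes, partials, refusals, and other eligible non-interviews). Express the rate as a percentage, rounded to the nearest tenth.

62.0%

Numerator = 150
Base = 150 + 16 + 60 + 16 = 242
COOP1 = 150 / 242 = 0.6198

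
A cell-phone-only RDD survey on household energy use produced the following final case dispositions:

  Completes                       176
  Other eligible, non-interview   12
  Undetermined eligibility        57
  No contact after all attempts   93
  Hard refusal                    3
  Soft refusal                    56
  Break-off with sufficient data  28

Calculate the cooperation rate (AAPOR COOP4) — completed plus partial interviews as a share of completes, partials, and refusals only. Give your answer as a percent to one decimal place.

Refusal or break-off = 3 + 56 = 59
Num → 176 + 28 = 204
Base → 176 + 28 + 59 = 263
COOP4 = 204 / 263 = 0.7757

77.6%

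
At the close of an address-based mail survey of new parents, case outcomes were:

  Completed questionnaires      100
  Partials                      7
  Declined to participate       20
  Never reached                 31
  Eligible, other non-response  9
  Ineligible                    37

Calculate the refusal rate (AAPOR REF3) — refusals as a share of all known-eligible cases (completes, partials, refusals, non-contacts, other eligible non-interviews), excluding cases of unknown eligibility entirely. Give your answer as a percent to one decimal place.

12.0%

Num: 20
Denominator: 100 + 7 + 20 + 31 + 9 = 167
REF3 = 20 / 167 = 0.1198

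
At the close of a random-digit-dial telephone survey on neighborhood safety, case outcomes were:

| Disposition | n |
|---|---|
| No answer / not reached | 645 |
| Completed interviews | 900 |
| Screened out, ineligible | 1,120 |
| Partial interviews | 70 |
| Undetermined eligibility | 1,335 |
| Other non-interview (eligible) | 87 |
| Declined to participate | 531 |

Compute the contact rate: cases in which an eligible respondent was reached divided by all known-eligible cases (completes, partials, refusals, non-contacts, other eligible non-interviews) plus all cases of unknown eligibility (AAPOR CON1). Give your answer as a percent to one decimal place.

44.5%

Num = 900 + 70 + 531 + 87 = 1588
Base = 900 + 70 + 531 + 645 + 87 + 1335 = 3568
CON1 = 1588 / 3568 = 0.4451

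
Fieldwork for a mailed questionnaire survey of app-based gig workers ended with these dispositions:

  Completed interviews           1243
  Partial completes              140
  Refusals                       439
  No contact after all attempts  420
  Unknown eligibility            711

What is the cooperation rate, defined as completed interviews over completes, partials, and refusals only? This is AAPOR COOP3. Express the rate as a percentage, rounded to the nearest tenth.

68.2%

Num = 1243
Denominator = 1243 + 140 + 439 = 1822
COOP3 = 1243 / 1822 = 0.6822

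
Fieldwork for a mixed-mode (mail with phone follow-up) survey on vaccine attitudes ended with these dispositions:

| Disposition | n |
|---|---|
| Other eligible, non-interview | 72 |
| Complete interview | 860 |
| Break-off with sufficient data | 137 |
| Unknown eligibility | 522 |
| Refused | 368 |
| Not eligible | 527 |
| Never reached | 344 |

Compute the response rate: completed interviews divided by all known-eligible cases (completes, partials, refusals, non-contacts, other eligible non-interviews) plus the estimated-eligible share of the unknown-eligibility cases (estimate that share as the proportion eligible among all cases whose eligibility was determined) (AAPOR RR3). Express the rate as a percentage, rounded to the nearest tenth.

Top: 860
Determined eligible: 860 + 137 + 368 + 344 + 72 = 1781
e = 1781 / (1781 + 527) = 1781 / 2308 = 0.7717
e × U: 0.7717 × 522 = 402.83
Denom: 1781 + 402.83 = 2183.83
RR3 = 860 / 2183.83 = 0.3938

39.4%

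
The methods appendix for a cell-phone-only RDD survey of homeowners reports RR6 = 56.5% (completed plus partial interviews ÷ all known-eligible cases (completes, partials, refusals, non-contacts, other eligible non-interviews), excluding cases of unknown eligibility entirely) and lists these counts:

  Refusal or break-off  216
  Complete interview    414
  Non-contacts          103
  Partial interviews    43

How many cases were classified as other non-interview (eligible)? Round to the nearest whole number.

Top: 414 + 43 = 457
RR6 = 457 / D = 0.565
D = 457 / 0.565 = 808.8
Rest of base = 776
other non-interview (eligible) = 808.8 − 776 ≈ 33

33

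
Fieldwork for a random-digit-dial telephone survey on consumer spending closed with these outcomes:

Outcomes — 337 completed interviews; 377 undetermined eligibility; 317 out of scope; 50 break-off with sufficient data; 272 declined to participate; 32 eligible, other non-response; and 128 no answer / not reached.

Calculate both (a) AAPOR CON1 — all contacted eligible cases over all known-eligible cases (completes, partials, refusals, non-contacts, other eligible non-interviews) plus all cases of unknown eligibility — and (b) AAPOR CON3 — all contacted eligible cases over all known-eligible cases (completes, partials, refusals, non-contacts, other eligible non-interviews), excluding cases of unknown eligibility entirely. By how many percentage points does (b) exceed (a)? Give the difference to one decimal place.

Num: 337 + 50 + 272 + 32 = 691
Denom: 337 + 50 + 272 + 128 + 32 + 377 = 1196
CON1 = 691 / 1196 = 0.5778
Denom: 337 + 50 + 272 + 128 + 32 = 819
CON3 = 691 / 819 = 0.8437
Difference = 84.37 − 57.78 = 26.59 percentage points

26.6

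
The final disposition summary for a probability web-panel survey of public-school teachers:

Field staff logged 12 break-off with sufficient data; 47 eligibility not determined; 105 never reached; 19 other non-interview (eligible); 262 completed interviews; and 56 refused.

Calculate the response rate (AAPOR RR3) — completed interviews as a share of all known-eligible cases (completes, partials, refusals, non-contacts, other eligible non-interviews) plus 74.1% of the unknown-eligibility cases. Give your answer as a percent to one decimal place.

53.6%

Top = 262
Determined eligible = 262 + 12 + 56 + 105 + 19 = 454
Eligible share of unknowns = 0.7410 × 47 = 34.83
Denom = 454 + 34.83 = 488.83
RR3 = 262 / 488.83 = 0.5360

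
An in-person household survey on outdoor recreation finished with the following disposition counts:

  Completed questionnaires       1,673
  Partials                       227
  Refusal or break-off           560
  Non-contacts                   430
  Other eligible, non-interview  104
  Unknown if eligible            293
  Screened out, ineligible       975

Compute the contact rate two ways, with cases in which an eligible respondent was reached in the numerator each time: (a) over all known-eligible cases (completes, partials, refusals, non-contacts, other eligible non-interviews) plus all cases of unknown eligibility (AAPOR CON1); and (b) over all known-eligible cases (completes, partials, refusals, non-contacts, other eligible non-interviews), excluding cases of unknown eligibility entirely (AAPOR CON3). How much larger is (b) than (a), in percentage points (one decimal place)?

Numerator → 1673 + 227 + 560 + 104 = 2564
Base → 1673 + 227 + 560 + 430 + 104 + 293 = 3287
CON1 = 2564 / 3287 = 0.7800
Base → 1673 + 227 + 560 + 430 + 104 = 2994
CON3 = 2564 / 2994 = 0.8564
Difference = 85.64 − 78.00 = 7.64 percentage points

7.6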